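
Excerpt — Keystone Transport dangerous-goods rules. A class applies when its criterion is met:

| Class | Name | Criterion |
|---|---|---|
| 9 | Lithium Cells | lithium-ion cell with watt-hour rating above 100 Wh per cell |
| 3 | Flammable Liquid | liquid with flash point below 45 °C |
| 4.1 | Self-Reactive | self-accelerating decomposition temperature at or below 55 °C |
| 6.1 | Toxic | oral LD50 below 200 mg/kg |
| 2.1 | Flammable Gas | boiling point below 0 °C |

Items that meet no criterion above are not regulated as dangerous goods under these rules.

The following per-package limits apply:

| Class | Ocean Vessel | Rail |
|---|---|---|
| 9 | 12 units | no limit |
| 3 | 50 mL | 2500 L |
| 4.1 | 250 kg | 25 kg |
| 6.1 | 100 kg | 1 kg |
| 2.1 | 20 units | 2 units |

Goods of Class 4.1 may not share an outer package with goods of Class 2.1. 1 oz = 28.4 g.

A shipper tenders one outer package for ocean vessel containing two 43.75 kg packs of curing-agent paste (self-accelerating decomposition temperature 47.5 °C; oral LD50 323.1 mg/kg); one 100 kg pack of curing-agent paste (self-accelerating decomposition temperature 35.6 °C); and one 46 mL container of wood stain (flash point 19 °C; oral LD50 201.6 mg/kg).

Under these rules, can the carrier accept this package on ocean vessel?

Curing-agent paste: self-accelerating decomposition temperature 47.5 °C ≤ 55 °C → Class 4.1 (Self-Reactive).
Curing-agent paste: self-accelerating decomposition temperature 35.6 °C ≤ 55 °C → Class 4.1 (Self-Reactive).
Wood stain: flash point 19 °C < 45 °C → Class 3 (Flammable Liquid).
Class 4.1 net quantity: (two 43.75 kg packs = 87.5 kg) + 100 kg = 187.5 kg.
187.5 kg is within the ocean vessel limit of 250 kg for Class 4.1.
Class 3 quantity: 46 mL.
That is within the Class 3 ocean vessel limit of 50 mL.
The segregation rule (Class 4.1 with Class 2.1) does not apply to Class 4.1 with Class 3.
Every hazard class is within its ocean vessel limit and no segregation rule is violated.

Yes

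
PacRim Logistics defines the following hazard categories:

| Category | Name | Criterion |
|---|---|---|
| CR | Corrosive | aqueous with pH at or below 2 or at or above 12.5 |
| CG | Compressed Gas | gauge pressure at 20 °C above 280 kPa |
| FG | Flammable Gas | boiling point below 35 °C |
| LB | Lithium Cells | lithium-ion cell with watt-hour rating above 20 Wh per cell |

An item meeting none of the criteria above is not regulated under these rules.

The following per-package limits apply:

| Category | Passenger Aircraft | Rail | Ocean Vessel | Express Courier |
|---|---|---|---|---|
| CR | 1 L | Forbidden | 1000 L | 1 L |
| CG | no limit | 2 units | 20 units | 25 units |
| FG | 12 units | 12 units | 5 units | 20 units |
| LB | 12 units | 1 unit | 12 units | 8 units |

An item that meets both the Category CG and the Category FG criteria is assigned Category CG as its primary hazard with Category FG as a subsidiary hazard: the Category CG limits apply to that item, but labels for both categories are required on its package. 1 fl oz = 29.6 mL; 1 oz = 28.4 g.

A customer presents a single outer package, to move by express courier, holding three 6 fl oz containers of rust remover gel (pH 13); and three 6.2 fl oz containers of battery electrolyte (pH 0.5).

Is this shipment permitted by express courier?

No

The rust remover gel has pH 13, which is ≥ 12.5, so it is Category CR (Corrosive).
Battery electrolyte: pH 0.5 ≤ 2 → Category CR (Corrosive).
Total Category CR: (three 6 fl oz containers = 532.8 mL) + (three 6.2 fl oz containers = 550.56 mL) = 1083.36 mL.
That exceeds the Category CR express courier limit of 1 L.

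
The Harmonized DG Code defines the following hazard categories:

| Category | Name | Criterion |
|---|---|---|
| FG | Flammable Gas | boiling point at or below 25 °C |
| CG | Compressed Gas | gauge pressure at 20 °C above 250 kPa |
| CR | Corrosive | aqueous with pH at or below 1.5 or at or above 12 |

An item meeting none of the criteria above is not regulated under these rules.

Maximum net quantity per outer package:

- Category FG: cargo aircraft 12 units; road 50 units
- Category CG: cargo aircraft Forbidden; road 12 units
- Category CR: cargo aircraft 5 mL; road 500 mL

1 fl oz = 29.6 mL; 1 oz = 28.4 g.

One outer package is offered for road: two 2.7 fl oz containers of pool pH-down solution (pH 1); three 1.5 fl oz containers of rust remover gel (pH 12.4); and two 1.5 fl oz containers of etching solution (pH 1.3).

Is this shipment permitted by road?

Pool pH-down solution: pH 1 ≤ 1.5 → Category CR (Corrosive).
Rust remover gel: pH 12.4 ≥ 12 → Category CR (Corrosive).
With pH 1.3 (≤ 1.5), the etching solution falls in Category CR.
Total Category CR: (two 2.7 fl oz containers = 159.84 mL) + (three 1.5 fl oz containers = 133.2 mL) + (two 1.5 fl oz containers = 88.8 mL) = 381.84 mL.
That is within the Category CR road limit of 500 mL.

Yes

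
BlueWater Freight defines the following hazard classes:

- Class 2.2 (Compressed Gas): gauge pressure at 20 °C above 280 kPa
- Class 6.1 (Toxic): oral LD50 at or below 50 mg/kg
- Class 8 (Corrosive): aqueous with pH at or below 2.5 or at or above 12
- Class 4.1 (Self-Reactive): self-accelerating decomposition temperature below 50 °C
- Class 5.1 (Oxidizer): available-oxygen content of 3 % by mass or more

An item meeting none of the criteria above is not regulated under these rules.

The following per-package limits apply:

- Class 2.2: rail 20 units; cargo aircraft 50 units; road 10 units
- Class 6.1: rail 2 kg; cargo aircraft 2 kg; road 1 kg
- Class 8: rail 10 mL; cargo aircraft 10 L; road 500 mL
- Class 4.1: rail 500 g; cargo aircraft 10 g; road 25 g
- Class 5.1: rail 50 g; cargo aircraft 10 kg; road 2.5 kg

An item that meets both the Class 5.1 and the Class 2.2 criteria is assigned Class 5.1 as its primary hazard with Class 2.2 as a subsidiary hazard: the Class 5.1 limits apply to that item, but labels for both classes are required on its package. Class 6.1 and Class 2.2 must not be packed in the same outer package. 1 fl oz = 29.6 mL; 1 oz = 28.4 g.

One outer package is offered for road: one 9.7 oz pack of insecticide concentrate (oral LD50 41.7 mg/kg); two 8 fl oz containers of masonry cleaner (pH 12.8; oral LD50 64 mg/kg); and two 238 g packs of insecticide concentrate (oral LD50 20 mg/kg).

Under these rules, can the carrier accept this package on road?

Yes

Oral LD50 41.7 mg/kg meets the Class 6.1 criterion (Toxic), so the insecticide concentrate is Class 6.1.
Masonry cleaner: pH 12.8 ≥ 12 → Class 8 (Corrosive).
Oral LD50 20 mg/kg meets the Class 6.1 criterion (Toxic), so the insecticide concentrate is Class 6.1.
Class 6.1 net quantity: (one 9.7 oz pack = 275.48 g) + (two 238 g packs = 476 g) = 751.48 g.
That is within the Class 6.1 road limit of 1 kg.
Class 8 quantity: two 8 fl oz containers = 473.6 mL.
473.6 mL is within the road limit of 500 mL for Class 8.
The segregation rule (Class 6.1 with Class 2.2) does not apply to Class 6.1 with Class 8.
Every hazard class is within its road limit and no segregation rule is violated.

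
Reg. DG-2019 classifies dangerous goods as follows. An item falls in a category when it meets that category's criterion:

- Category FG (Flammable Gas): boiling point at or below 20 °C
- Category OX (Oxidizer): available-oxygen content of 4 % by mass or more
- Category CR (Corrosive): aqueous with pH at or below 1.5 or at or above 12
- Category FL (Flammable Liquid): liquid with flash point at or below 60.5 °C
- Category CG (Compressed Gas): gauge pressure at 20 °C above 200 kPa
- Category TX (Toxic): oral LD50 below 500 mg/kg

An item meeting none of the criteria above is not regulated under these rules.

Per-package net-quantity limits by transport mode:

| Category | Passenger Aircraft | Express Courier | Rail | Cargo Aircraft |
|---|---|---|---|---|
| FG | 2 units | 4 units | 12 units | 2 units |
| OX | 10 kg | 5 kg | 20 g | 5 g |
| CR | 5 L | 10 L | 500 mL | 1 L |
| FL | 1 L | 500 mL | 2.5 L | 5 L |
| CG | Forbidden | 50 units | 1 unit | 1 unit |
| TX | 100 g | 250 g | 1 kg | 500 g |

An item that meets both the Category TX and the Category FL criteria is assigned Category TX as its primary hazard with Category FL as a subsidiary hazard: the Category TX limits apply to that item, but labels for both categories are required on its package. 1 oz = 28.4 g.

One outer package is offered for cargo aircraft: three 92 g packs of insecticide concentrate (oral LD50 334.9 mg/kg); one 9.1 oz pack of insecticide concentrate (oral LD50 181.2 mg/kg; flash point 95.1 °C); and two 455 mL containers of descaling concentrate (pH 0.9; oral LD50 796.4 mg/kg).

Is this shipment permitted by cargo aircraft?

No

Oral LD50 334.9 mg/kg meets the Category TX criterion (Toxic), so the insecticide concentrate is Category TX.
With oral LD50 181.2 mg/kg (< 500 mg/kg), the insecticide concentrate falls in Category TX.
The descaling concentrate has pH 0.9, which is ≤ 1.5, so it is Category CR (Corrosive).
Category TX net quantity: (three 92 g packs = 276 g) + (one 9.1 oz pack = 258.44 g) = 534.44 g.
534.44 g exceeds the cargo aircraft limit of 500 g for Category TX.
Category CR quantity: two 455 mL containers = 910 mL.
That is within the Category CR cargo aircraft limit of 1 L.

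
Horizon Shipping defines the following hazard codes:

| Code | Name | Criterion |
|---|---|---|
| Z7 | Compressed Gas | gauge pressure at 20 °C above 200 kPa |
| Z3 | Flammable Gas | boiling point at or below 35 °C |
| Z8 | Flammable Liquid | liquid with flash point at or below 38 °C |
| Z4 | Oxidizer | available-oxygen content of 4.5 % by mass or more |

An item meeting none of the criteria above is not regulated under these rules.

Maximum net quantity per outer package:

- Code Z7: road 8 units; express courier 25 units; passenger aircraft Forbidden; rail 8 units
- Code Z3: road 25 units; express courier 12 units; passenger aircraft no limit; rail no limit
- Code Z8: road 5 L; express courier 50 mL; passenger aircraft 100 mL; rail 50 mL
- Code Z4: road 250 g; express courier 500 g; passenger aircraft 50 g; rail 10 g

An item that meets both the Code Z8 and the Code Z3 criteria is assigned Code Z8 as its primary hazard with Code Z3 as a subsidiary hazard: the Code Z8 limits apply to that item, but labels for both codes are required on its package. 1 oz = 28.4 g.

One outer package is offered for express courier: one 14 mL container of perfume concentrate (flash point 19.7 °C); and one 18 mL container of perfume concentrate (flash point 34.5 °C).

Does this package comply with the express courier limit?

The perfume concentrate has flash point 19.7 °C, which is ≤ 38 °C, so it is Code Z8 (Flammable Liquid).
Perfume concentrate: flash point 34.5 °C ≤ 38 °C → Code Z8 (Flammable Liquid).
Total Code Z8: 14 mL + 18 mL = 32 mL.
32 mL ≤ 50 mL (express courier limit, Code Z8) — within limit.

Yes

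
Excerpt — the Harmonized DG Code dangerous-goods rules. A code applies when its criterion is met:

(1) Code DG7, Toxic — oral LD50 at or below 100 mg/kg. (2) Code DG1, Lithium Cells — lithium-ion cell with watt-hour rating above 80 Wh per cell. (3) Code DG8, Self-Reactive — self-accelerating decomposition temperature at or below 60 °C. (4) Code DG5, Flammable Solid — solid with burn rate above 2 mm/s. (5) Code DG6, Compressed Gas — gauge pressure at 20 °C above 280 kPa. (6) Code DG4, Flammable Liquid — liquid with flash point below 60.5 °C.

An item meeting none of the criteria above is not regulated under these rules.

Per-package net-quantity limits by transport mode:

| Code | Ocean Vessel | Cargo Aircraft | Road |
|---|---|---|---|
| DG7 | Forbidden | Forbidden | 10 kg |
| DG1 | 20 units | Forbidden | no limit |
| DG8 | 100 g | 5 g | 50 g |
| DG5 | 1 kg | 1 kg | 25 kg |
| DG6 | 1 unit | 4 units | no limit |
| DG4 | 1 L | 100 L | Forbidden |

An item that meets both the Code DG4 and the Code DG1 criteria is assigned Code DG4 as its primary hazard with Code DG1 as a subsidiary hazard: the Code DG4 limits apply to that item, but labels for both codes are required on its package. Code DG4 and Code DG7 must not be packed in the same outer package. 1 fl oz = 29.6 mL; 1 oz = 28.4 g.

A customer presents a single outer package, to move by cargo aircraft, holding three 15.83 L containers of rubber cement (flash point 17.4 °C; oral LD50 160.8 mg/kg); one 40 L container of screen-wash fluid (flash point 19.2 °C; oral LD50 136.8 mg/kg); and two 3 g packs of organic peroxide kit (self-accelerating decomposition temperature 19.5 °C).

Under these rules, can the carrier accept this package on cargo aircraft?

No

With flash point 17.4 °C (< 60.5 °C), the rubber cement falls in Code DG4.
The screen-wash fluid has flash point 19.2 °C, which is < 60.5 °C, so it is Code DG4 (Flammable Liquid).
With self-accelerating decomposition temperature 19.5 °C (≤ 60 °C), the organic peroxide kit falls in Code DG8.
Code DG4 net quantity: (three 15.83 L containers = 47.49 L) + 40 L = 87.49 L.
87.49 L ≤ 100 L (cargo aircraft limit, Code DG4) — within limit.
Code DG8 quantity: two 3 g packs = 6 g.
6 g exceeds the cargo aircraft limit of 5 g for Code DG8.
The segregation rule (Code DG4 with Code DG7) does not apply to Code DG4 with Code DG8.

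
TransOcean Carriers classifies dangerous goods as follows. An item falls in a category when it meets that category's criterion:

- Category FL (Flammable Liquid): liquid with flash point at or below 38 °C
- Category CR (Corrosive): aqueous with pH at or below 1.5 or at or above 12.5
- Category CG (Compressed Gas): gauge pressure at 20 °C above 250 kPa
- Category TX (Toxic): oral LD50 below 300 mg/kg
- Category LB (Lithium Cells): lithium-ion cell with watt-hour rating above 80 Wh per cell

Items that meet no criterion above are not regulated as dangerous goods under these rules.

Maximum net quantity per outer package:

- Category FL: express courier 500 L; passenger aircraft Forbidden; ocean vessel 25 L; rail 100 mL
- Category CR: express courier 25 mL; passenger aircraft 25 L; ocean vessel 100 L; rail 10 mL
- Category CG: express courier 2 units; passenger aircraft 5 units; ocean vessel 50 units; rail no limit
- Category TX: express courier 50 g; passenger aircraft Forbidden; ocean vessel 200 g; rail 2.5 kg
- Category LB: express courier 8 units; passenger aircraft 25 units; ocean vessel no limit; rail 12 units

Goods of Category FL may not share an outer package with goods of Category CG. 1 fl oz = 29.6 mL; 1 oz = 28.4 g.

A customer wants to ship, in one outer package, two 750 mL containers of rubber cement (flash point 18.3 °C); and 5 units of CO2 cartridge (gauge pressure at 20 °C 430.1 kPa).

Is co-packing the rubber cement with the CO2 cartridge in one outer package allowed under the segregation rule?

Flash point 18.3 °C meets the Category FL criterion (Flammable Liquid), so the rubber cement is Category FL.
The CO2 cartridge has gauge pressure at 20 °C 430.1 kPa, which is > 250 kPa, so it is Category CG (Compressed Gas).
Category FL and Category CG may not share an outer package.

No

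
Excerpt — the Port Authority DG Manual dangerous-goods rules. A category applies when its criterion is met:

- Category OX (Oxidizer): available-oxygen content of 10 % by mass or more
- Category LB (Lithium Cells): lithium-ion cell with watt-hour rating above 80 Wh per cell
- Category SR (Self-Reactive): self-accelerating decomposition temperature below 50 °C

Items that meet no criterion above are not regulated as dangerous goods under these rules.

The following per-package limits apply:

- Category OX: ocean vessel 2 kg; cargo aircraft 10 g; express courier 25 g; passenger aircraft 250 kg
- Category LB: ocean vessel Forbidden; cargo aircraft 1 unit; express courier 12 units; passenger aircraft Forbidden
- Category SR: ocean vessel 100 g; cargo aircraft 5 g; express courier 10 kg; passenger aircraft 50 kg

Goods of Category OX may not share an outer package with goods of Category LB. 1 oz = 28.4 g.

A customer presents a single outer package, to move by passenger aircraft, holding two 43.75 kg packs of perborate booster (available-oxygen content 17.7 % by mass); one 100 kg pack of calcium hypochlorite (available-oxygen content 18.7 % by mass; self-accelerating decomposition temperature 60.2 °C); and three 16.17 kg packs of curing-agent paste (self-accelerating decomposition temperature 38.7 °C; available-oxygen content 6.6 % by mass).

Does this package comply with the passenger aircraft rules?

Yes

The perborate booster has available-oxygen content 17.7 % by mass, which is ≥ 10 % by mass, so it is Category OX (Oxidizer).
With available-oxygen content 18.7 % by mass (≥ 10 % by mass), the calcium hypochlorite falls in Category OX.
Curing-agent paste: self-accelerating decomposition temperature 38.7 °C < 50 °C → Category SR (Self-Reactive).
Category OX net quantity: (two 43.75 kg packs = 87.5 kg) + 100 kg = 187.5 kg.
That is within the Category OX passenger aircraft limit of 250 kg.
Category SR quantity: three 16.17 kg packs = 48.51 kg.
48.51 kg is within the passenger aircraft limit of 50 kg for Category SR.
The segregation rule (Category OX with Category LB) does not apply to Category OX with Category SR.
Every hazard category is within its passenger aircraft limit and no segregation rule is violated.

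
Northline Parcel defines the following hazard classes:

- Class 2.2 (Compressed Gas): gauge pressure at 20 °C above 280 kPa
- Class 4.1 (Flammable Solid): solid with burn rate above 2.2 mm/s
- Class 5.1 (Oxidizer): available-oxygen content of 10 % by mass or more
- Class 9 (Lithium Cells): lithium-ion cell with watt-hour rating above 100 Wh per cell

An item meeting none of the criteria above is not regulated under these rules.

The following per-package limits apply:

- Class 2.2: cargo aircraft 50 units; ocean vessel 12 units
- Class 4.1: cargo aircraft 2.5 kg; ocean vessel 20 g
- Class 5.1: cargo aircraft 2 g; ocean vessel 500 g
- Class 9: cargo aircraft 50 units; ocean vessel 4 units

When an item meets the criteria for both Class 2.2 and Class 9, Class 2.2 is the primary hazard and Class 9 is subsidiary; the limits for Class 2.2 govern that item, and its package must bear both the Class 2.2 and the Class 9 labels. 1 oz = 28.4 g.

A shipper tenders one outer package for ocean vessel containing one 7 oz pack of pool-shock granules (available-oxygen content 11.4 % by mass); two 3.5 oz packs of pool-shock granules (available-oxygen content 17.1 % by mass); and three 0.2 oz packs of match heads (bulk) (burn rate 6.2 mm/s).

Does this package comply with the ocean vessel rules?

The pool-shock granules have available-oxygen content 11.4 % by mass, which is ≥ 10 % by mass, so they are Class 5.1 (Oxidizer).
Available-oxygen content 17.1 % by mass meets the Class 5.1 criterion (Oxidizer), so the pool-shock granules are Class 5.1.
With burn rate 6.2 mm/s (> 2.2 mm/s), the match heads (bulk) fall in Class 4.1.
Class 5.1 net quantity: (one 7 oz pack = 198.8 g) + (two 3.5 oz packs = 198.8 g) = 397.6 g.
397.6 g is within the ocean vessel limit of 500 g for Class 5.1.
Class 4.1 quantity: three 0.2 oz packs = 17.04 g.
That is within the Class 4.1 ocean vessel limit of 20 g.
Every hazard class is within its ocean vessel limit and no segregation rule is violated.

Yes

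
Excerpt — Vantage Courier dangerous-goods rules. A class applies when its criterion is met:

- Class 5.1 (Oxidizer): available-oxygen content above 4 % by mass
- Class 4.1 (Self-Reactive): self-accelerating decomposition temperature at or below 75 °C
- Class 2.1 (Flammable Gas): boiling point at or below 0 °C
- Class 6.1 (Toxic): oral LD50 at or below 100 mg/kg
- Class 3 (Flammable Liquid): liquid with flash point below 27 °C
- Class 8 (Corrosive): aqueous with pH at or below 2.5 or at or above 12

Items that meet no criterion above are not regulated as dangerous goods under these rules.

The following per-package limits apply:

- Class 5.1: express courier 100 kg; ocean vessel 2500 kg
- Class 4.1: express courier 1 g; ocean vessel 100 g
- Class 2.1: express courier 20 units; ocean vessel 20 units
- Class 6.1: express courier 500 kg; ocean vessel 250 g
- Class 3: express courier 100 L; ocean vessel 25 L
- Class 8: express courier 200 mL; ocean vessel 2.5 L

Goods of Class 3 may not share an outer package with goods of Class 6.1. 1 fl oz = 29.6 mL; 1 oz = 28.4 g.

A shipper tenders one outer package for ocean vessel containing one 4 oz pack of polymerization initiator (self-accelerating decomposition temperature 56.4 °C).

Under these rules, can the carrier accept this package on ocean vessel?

Self-accelerating decomposition temperature 56.4 °C meets the Class 4.1 criterion (Self-Reactive), so the polymerization initiator is Class 4.1.
Class 4.1 quantity: one 4 oz pack = 113.6 g.
That exceeds the Class 4.1 ocean vessel limit of 100 g.

No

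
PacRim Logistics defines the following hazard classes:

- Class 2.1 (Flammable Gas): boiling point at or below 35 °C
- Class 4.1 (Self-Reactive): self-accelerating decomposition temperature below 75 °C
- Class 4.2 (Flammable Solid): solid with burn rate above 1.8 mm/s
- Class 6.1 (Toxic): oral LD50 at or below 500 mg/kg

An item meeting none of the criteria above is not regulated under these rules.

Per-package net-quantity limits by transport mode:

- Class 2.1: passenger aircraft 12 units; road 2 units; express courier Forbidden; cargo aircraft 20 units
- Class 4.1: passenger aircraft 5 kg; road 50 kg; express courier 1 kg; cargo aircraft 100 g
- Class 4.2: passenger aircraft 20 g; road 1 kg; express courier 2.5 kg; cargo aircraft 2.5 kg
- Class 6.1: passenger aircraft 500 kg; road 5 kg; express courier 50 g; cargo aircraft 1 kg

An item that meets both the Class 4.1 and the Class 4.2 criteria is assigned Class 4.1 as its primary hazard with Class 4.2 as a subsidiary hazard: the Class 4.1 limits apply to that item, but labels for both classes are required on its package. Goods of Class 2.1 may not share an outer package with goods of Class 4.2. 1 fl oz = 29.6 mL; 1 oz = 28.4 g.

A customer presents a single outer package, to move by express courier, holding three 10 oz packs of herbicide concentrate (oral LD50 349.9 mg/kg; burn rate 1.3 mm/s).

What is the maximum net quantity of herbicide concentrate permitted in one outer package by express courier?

50 g

Herbicide concentrate: oral LD50 349.9 mg/kg ≤ 500 mg/kg → Class 6.1 (Toxic).
The express courier limit for Class 6.1 is 50 g.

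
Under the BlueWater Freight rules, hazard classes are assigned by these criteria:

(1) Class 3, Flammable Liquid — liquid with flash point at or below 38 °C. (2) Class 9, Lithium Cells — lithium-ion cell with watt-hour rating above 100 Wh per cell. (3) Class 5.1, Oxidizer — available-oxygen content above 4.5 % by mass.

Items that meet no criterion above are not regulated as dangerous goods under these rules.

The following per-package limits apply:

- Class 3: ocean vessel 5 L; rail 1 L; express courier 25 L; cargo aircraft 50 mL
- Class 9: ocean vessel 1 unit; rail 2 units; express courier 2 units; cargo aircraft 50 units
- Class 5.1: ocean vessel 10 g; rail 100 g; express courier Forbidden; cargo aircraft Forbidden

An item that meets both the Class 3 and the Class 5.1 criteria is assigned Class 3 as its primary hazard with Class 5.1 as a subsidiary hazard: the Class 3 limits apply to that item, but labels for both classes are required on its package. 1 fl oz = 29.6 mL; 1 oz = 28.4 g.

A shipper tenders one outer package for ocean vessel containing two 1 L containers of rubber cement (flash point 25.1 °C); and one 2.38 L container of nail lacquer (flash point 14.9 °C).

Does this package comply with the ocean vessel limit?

Yes

With flash point 25.1 °C (≤ 38 °C), the rubber cement falls in Class 3.
Flash point 14.9 °C meets the Class 3 criterion (Flammable Liquid), so the nail lacquer is Class 3.
Class 3 net quantity: (two 1 L containers = 2 L) + 2.38 L = 4.38 L.
4.38 L ≤ 5 L (ocean vessel limit, Class 3) — within limit.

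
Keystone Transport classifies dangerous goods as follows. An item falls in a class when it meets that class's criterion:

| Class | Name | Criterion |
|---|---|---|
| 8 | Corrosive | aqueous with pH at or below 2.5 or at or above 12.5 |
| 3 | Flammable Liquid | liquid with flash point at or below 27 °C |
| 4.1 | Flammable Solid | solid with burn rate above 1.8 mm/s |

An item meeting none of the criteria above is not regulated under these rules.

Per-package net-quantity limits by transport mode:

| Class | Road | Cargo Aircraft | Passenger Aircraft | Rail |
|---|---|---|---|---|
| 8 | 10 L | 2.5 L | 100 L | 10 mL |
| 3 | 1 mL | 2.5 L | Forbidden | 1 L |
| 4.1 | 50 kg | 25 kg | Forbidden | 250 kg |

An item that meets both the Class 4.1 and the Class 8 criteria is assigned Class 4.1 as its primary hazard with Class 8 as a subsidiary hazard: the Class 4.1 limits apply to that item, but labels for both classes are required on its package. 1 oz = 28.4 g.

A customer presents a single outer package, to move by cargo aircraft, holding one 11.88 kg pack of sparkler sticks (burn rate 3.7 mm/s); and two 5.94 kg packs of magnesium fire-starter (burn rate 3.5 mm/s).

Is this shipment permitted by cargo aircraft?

With burn rate 3.7 mm/s (> 1.8 mm/s), the sparkler sticks fall in Class 4.1.
The magnesium fire-starter has burn rate 3.5 mm/s, which is > 1.8 mm/s, so it is Class 4.1 (Flammable Solid).
Total Class 4.1: 11.88 kg + (two 5.94 kg packs = 11.88 kg) = 23.76 kg.
23.76 kg ≤ 25 kg (cargo aircraft limit, Class 4.1) — within limit.

Yes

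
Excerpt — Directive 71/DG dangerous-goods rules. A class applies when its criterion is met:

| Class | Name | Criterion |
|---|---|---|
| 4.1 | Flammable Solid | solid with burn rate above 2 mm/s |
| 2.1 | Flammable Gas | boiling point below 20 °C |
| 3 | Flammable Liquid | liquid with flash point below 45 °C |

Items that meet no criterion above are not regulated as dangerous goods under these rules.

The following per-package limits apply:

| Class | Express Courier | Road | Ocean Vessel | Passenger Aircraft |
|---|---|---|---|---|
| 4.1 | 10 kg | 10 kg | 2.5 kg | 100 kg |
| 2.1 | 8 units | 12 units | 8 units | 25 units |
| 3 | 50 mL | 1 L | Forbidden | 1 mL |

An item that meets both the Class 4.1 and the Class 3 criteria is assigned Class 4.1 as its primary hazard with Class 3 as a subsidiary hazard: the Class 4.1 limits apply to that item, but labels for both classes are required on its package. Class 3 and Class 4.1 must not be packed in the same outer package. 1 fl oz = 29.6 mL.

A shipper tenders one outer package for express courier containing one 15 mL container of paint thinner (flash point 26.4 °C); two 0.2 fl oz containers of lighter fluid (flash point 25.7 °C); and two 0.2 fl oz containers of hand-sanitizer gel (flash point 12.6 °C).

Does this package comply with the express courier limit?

Yes

Flash point 26.4 °C meets the Class 3 criterion (Flammable Liquid), so the paint thinner is Class 3.
With flash point 25.7 °C (< 45 °C), the lighter fluid falls in Class 3.
The hand-sanitizer gel has flash point 12.6 °C, which is < 45 °C, so it is Class 3 (Flammable Liquid).
Class 3 net quantity: 15 mL + (two 0.2 fl oz containers = 11.84 mL) + (two 0.2 fl oz containers = 11.84 mL) = 38.68 mL.
That is within the Class 3 express courier limit of 50 mL.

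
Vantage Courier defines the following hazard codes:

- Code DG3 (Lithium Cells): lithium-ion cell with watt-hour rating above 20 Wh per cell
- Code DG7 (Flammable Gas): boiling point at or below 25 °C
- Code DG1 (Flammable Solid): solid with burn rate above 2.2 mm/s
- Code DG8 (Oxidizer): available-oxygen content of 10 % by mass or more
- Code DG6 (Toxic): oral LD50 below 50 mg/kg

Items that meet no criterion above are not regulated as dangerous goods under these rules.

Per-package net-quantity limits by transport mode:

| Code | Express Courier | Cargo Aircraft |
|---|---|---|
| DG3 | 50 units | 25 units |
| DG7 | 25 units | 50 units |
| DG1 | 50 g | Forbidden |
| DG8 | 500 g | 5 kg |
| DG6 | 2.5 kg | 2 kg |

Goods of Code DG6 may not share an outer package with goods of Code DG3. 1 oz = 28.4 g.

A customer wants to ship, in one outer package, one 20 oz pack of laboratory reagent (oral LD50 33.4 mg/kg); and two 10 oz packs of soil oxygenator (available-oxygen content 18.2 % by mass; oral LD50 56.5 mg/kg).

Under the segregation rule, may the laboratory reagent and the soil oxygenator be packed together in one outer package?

Yes

The laboratory reagent has oral LD50 33.4 mg/kg, which is < 50 mg/kg, so it is Code DG6 (Toxic).
Soil oxygenator: available-oxygen content 18.2 % by mass ≥ 10 % by mass → Code DG8 (Oxidizer).
No segregation rule bars Code DG6 with Code DG8.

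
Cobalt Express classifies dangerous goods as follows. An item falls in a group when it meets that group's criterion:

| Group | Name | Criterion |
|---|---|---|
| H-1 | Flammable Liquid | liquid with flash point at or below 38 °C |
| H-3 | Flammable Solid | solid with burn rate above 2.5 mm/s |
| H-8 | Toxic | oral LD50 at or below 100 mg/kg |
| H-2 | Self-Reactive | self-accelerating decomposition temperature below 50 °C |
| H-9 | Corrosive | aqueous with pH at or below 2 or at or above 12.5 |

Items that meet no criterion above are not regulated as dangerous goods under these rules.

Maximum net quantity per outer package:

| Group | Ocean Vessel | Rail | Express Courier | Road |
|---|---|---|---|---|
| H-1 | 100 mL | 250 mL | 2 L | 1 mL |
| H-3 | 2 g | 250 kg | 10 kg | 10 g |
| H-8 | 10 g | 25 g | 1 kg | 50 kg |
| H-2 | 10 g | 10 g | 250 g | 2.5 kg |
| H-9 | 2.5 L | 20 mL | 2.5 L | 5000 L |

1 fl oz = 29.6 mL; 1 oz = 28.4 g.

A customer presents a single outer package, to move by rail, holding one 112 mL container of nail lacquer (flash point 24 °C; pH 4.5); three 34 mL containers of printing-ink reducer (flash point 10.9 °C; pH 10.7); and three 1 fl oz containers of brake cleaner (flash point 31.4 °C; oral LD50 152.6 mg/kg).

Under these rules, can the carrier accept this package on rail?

No

Flash point 24 °C meets the Group H-1 criterion (Flammable Liquid), so the nail lacquer is Group H-1.
Printing-ink reducer: flash point 10.9 °C ≤ 38 °C → Group H-1 (Flammable Liquid).
Brake cleaner: flash point 31.4 °C ≤ 38 °C → Group H-1 (Flammable Liquid).
Group H-1 net quantity: 112 mL + (three 34 mL containers = 102 mL) + (three 1 fl oz containers = 88.8 mL) = 302.8 mL.
That exceeds the Group H-1 rail limit of 250 mL.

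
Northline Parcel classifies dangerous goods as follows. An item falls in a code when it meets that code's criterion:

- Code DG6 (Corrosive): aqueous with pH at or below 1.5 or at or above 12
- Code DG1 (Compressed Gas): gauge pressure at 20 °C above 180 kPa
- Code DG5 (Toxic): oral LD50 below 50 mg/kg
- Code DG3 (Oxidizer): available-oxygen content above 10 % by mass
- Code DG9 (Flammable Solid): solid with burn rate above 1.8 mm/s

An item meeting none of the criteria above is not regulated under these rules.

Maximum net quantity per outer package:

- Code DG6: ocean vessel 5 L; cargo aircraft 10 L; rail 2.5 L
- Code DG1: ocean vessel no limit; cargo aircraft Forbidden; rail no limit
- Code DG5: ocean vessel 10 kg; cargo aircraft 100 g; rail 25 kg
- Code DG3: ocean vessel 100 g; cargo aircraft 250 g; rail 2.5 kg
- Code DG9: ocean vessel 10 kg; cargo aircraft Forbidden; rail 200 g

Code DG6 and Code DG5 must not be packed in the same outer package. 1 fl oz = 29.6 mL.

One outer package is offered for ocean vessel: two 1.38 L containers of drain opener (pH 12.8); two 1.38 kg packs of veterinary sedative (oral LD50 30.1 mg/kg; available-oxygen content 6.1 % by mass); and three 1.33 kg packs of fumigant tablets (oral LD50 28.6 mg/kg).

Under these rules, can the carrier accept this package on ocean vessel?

pH 12.8 meets the Code DG6 criterion (Corrosive), so the drain opener is Code DG6.
Veterinary sedative: oral LD50 30.1 mg/kg < 50 mg/kg → Code DG5 (Toxic).
With oral LD50 28.6 mg/kg (< 50 mg/kg), the fumigant tablets fall in Code DG5.
Code DG6 quantity: two 1.38 L containers = 2.76 L.
2.76 L is within the ocean vessel limit of 5 L for Code DG6.
Code DG5 net quantity: (two 1.38 kg packs = 2.76 kg) + (three 1.33 kg packs = 3.99 kg) = 6.75 kg.
That is within the Code DG5 ocean vessel limit of 10 kg.
Code DG6 and Code DG5 may not share an outer package.

No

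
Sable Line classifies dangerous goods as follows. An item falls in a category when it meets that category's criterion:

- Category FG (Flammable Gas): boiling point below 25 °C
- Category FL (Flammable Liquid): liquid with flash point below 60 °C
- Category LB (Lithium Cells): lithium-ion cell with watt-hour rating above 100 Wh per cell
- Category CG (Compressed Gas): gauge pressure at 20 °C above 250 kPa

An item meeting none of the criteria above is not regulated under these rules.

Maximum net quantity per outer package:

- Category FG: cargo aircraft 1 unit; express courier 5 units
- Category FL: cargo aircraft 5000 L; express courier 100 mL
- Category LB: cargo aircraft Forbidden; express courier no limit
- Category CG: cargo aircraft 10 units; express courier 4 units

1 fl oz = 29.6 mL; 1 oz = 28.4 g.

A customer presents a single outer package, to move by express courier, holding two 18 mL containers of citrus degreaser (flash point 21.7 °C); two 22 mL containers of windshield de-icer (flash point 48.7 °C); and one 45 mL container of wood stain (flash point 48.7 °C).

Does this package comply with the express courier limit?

The citrus degreaser has flash point 21.7 °C, which is < 60 °C, so it is Category FL (Flammable Liquid).
Flash point 48.7 °C meets the Category FL criterion (Flammable Liquid), so the windshield de-icer is Category FL.
The wood stain has flash point 48.7 °C, which is < 60 °C, so it is Category FL (Flammable Liquid).
Total Category FL: (two 18 mL containers = 36 mL) + (two 22 mL containers = 44 mL) + 45 mL = 125 mL.
That exceeds the Category FL express courier limit of 100 mL.

No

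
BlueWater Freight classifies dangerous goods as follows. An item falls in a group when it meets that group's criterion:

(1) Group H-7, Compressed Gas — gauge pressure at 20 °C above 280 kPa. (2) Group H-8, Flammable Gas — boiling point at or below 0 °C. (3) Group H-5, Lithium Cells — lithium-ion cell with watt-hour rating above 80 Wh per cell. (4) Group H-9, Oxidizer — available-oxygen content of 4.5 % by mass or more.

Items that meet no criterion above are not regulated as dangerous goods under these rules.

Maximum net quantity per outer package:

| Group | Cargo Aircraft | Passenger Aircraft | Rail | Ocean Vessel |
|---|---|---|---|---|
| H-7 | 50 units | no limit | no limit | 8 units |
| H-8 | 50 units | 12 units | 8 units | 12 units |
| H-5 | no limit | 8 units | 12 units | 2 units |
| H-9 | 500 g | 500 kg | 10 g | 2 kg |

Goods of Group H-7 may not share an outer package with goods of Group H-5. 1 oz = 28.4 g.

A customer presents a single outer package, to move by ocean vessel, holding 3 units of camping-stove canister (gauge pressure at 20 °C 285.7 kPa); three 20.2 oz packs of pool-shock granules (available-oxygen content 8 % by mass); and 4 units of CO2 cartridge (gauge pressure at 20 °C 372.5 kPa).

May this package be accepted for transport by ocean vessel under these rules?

With gauge pressure at 20 °C 285.7 kPa (> 280 kPa), the camping-stove canister falls in Group H-7.
Available-oxygen content 8 % by mass meets the Group H-9 criterion (Oxidizer), so the pool-shock granules are Group H-9.
CO2 cartridge: gauge pressure at 20 °C 372.5 kPa > 280 kPa → Group H-7 (Compressed Gas).
Group H-7 net quantity: 3 units + 4 units = 7 units.
7 units is within the ocean vessel limit of 8 units for Group H-7.
Group H-9 quantity: three 20.2 oz packs = 1721.04 g.
1721.04 g ≤ 2 kg (ocean vessel limit, Group H-9) — within limit.
The segregation rule (Group H-7 with Group H-5) does not apply to Group H-7 with Group H-9.
Every hazard group is within its ocean vessel limit and no segregation rule is violated.

Yes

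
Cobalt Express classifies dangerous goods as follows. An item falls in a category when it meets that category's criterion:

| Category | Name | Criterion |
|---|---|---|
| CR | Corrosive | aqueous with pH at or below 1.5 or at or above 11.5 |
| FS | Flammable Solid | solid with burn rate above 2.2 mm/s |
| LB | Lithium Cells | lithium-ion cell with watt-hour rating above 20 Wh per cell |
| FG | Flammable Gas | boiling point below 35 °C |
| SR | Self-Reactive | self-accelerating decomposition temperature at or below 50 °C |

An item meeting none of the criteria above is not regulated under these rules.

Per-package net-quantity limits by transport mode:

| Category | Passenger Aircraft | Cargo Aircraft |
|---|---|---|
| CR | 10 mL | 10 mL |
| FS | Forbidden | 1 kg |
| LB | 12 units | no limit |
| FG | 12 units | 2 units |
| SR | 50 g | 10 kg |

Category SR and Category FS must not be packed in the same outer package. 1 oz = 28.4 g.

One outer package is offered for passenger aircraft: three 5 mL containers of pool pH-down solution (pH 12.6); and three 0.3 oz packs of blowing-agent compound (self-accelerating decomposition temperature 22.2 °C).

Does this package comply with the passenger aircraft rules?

With pH 12.6 (≥ 11.5), the pool pH-down solution falls in Category CR.
Self-accelerating decomposition temperature 22.2 °C meets the Category SR criterion (Self-Reactive), so the blowing-agent compound is Category SR.
Category SR quantity: three 0.3 oz packs = 25.56 g.
25.56 g is within the passenger aircraft limit of 50 g for Category SR.
Category CR quantity: three 5 mL containers = 15 mL.
15 mL exceeds the passenger aircraft limit of 10 mL for Category CR.
The segregation rule (Category SR with Category FS) does not apply to Category SR with Category CR.

No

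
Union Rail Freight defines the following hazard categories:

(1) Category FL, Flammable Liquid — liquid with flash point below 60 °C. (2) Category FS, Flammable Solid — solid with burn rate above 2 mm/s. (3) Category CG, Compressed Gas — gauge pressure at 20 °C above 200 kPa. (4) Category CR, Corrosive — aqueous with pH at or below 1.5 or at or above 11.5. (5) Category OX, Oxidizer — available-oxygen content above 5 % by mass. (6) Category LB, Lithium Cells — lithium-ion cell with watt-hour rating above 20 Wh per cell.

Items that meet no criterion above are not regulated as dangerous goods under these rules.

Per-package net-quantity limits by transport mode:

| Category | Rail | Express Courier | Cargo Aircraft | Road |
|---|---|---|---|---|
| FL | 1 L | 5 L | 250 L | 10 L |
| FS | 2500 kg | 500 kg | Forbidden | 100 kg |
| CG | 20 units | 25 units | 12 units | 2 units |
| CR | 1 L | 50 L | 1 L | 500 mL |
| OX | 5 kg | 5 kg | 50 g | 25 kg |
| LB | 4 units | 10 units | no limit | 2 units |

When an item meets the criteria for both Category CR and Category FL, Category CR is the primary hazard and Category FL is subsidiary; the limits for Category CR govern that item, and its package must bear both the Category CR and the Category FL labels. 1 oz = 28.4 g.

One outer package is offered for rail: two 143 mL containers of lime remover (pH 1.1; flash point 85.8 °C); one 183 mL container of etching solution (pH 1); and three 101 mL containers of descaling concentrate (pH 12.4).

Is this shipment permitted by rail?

With pH 1.1 (≤ 1.5), the lime remover falls in Category CR.
Etching solution: pH 1 ≤ 1.5 → Category CR (Corrosive).
With pH 12.4 (≥ 11.5), the descaling concentrate falls in Category CR.
Total Category CR: (two 143 mL containers = 286 mL) + 183 mL + (three 101 mL containers = 303 mL) = 772 mL.
772 mL is within the rail limit of 1 L for Category CR.

Yes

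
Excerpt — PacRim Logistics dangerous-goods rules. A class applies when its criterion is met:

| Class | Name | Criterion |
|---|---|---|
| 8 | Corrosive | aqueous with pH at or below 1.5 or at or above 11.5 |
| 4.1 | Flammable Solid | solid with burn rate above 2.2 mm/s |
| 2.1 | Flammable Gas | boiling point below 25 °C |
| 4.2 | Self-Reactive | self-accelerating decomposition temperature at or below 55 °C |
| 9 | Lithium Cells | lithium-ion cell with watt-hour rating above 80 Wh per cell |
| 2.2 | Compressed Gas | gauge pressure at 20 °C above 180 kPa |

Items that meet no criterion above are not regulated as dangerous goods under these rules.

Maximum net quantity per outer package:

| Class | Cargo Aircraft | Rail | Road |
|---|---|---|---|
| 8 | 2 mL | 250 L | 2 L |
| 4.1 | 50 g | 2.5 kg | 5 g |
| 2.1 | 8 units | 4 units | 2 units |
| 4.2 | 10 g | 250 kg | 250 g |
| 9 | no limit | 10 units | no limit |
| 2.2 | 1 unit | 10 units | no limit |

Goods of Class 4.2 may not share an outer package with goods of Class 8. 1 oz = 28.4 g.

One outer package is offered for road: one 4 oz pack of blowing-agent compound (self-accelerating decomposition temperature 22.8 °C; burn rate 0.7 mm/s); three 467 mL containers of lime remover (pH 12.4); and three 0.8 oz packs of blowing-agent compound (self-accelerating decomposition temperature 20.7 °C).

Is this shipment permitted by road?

No

The blowing-agent compound has self-accelerating decomposition temperature 22.8 °C, which is ≤ 55 °C, so it is Class 4.2 (Self-Reactive).
With pH 12.4 (≥ 11.5), the lime remover falls in Class 8.
The blowing-agent compound has self-accelerating decomposition temperature 20.7 °C, which is ≤ 55 °C, so it is Class 4.2 (Self-Reactive).
Total Class 4.2: (one 4 oz pack = 113.6 g) + (three 0.8 oz packs = 68.16 g) = 181.76 g.
181.76 g ≤ 250 g (road limit, Class 4.2) — within limit.
Class 8 quantity: three 467 mL containers = 1.401 L.
1.401 L is within the road limit of 2 L for Class 8.
Class 4.2 and Class 8 may not share an outer package.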